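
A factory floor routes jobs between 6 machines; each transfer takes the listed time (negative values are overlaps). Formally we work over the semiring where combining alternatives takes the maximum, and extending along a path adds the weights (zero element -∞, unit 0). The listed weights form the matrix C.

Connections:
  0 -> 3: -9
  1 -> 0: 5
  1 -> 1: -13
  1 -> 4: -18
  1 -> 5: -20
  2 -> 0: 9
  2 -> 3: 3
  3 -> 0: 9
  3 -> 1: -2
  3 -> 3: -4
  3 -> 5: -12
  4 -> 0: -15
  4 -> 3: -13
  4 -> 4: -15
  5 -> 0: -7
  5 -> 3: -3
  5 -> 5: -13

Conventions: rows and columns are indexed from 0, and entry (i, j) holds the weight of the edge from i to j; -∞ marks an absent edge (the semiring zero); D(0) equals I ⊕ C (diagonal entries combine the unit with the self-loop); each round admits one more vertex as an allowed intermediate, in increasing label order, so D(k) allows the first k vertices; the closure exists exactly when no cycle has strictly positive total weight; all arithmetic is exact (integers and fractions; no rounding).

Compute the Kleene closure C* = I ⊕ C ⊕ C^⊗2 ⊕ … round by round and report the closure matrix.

D(0):
  [0, -∞, -∞, -9, -∞, -∞]
  [5, 0, -∞, -∞, -18, -20]
  [9, -∞, 0, 3, -∞, -∞]
  [9, -2, -∞, 0, -∞, -12]
  [-15, -∞, -∞, -13, 0, -∞]
  [-7, -∞, -∞, -3, -∞, 0]
D(1):
  [0, -∞, -∞, -9, -∞, -∞]
  [5, 0, -∞, -4, -18, -20]
  [9, -∞, 0, 3, -∞, -∞]
  [9, -2, -∞, 0, -∞, -12]
  [-15, -∞, -∞, -13, 0, -∞]
  [-7, -∞, -∞, -3, -∞, 0]
D(2):
  [0, -∞, -∞, -9, -∞, -∞]
  [5, 0, -∞, -4, -18, -20]
  [9, -∞, 0, 3, -∞, -∞]
  [9, -2, -∞, 0, -20, -12]
  [-15, -∞, -∞, -13, 0, -∞]
  [-7, -∞, -∞, -3, -∞, 0]
D(3):
  [0, -∞, -∞, -9, -∞, -∞]
  [5, 0, -∞, -4, -18, -20]
  [9, -∞, 0, 3, -∞, -∞]
  [9, -2, -∞, 0, -20, -12]
  [-15, -∞, -∞, -13, 0, -∞]
  [-7, -∞, -∞, -3, -∞, 0]
D(4):
  [0, -11, -∞, -9, -29, -21]
  [5, 0, -∞, -4, -18, -16]
  [12, 1, 0, 3, -17, -9]
  [9, -2, -∞, 0, -20, -12]
  [-4, -15, -∞, -13, 0, -25]
  [6, -5, -∞, -3, -23, 0]
D(5):
  [0, -11, -∞, -9, -29, -21]
  [5, 0, -∞, -4, -18, -16]
  [12, 1, 0, 3, -17, -9]
  [9, -2, -∞, 0, -20, -12]
  [-4, -15, -∞, -13, 0, -25]
  [6, -5, -∞, -3, -23, 0]
D(6):
  [0, -11, -∞, -9, -29, -21]
  [5, 0, -∞, -4, -18, -16]
  [12, 1, 0, 3, -17, -9]
  [9, -2, -∞, 0, -20, -12]
  [-4, -15, -∞, -13, 0, -25]
  [6, -5, -∞, -3, -23, 0]
Answer: C* = [[0, -11, -∞, -9, -29, -21], [5, 0, -∞, -4, -18, -16], [12, 1, 0, 3, -17, -9], [9, -2, -∞, 0, -20, -12], [-4, -15, -∞, -13, 0, -25], [6, -5, -∞, -3, -23, 0]]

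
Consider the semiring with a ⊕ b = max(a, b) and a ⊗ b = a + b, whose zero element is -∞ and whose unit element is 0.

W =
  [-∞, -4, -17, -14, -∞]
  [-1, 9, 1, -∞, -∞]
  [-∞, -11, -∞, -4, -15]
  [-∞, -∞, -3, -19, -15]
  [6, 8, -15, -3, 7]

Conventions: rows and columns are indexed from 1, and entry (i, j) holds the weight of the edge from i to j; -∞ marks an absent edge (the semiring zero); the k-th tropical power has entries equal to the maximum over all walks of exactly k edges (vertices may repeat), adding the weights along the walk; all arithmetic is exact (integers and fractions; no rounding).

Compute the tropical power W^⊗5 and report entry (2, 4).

W^⊗2:
  [-5, 5, -3, -21, -29]
  [8, 18, 10, -3, -14]
  [-9, -2, -7, -18, -8]
  [-9, -7, -22, -7, -8]
  [13, 17, 9, 4, 14]
W^⊗3:
  [4, 14, 6, -7, -18]
  [17, 27, 19, 6, -5]
  [-2, 7, -1, -11, -1]
  [-2, 2, -6, -11, -1]
  [20, 26, 18, 11, 21]
W^⊗4:
  [13, 23, 15, 2, -9]
  [26, 36, 28, 15, 4]
  [6, 16, 8, -4, 6]
  [5, 11, 3, -4, 6]
  [27, 35, 27, 18, 28]
W^⊗5:
  [22, 32, 24, 11, 0]
  [35, 45, 37, 24, 13]
  [15, 25, 17, 4, 13]
  [12, 20, 12, 3, 13]
  [34, 44, 36, 25, 35]
Key observation: the optimum is the walk 2->2->2->2->3->4, with weight 9 + 9 + 9 + 1 + (-4) = 24.
Optimal value attained by: walk 2->2->2->2->3->4.
Answer: (W^⊗5)[2][4] = 24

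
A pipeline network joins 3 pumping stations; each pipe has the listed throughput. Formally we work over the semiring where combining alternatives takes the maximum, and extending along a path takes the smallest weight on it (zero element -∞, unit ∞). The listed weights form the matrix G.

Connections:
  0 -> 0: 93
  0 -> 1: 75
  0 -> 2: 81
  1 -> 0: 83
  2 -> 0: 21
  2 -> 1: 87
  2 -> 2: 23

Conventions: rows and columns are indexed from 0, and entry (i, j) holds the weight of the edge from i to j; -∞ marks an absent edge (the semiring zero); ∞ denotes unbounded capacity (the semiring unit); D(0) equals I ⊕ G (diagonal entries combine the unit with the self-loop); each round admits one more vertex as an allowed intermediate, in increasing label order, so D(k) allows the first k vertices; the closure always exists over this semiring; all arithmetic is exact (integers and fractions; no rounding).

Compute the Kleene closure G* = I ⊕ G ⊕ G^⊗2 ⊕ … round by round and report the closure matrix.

D(0):
  [∞, 75, 81]
  [83, ∞, -∞]
  [21, 87, ∞]
D(1):
  [∞, 75, 81]
  [83, ∞, 81]
  [21, 87, ∞]
D(2):
  [∞, 75, 81]
  [83, ∞, 81]
  [83, 87, ∞]
D(3):
  [∞, 81, 81]
  [83, ∞, 81]
  [83, 87, ∞]
Answer: G* = [[∞, 81, 81], [83, ∞, 81], [83, 87, ∞]]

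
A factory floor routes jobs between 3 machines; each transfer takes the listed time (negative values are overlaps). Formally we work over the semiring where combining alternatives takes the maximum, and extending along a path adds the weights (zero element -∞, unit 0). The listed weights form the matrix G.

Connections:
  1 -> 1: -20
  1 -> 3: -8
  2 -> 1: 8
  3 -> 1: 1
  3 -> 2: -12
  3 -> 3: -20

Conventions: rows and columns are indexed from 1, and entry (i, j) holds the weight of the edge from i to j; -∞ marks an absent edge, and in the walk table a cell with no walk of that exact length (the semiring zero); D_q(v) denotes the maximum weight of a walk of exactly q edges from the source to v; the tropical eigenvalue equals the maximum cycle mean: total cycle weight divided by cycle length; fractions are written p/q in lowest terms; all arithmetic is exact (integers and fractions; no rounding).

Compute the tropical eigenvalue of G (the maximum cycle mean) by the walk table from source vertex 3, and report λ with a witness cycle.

q=0: [-∞, -∞, 0]
q=1: [1, -12, -20]
q=2: [-4, -32, -7]
q=3: [-6, -19, -12]
Optimal cycle mean attained by: cycle 1->3->1, total (-8) + 1, length 2.
Answer: λ = -7/2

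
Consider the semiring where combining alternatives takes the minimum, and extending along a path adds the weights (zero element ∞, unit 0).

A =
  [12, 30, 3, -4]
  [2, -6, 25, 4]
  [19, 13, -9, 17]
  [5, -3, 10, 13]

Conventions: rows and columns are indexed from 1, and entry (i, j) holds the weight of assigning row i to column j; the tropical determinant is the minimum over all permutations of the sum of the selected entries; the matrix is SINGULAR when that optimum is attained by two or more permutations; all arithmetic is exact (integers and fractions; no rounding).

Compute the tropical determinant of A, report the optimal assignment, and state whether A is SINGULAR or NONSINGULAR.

σ = (1, 2, 3, 4): 12 + (-6) + (-9) + 13 = 10
σ = (1, 2, 4, 3): 12 + (-6) + 17 + 10 = 33
σ = (1, 3, 2, 4): 12 + 25 + 13 + 13 = 63
σ = (1, 3, 4, 2): 12 + 25 + 17 + (-3) = 51
σ = (1, 4, 2, 3): 12 + 4 + 13 + 10 = 39
σ = (1, 4, 3, 2): 12 + 4 + (-9) + (-3) = 4
σ = (2, 1, 3, 4): 30 + 2 + (-9) + 13 = 36
σ = (2, 1, 4, 3): 30 + 2 + 17 + 10 = 59
σ = (2, 3, 1, 4): 30 + 25 + 19 + 13 = 87
σ = (2, 3, 4, 1): 30 + 25 + 17 + 5 = 77
σ = (2, 4, 1, 3): 30 + 4 + 19 + 10 = 63
σ = (2, 4, 3, 1): 30 + 4 + (-9) + 5 = 30
σ = (3, 1, 2, 4): 3 + 2 + 13 + 13 = 31
σ = (3, 1, 4, 2): 3 + 2 + 17 + (-3) = 19
σ = (3, 2, 1, 4): 3 + (-6) + 19 + 13 = 29
σ = (3, 2, 4, 1): 3 + (-6) + 17 + 5 = 19
σ = (3, 4, 1, 2): 3 + 4 + 19 + (-3) = 23
σ = (3, 4, 2, 1): 3 + 4 + 13 + 5 = 25
σ = (4, 1, 2, 3): (-4) + 2 + 13 + 10 = 21
σ = (4, 1, 3, 2): (-4) + 2 + (-9) + (-3) = -14
σ = (4, 2, 1, 3): (-4) + (-6) + 19 + 10 = 19
σ = (4, 2, 3, 1): (-4) + (-6) + (-9) + 5 = -14
σ = (4, 3, 1, 2): (-4) + 25 + 19 + (-3) = 37
σ = (4, 3, 2, 1): (-4) + 25 + 13 + 5 = 39
Optimal value attained by: σ = (4, 1, 3, 2).
Answer: det⊕(A) = -14; verdict: SINGULAR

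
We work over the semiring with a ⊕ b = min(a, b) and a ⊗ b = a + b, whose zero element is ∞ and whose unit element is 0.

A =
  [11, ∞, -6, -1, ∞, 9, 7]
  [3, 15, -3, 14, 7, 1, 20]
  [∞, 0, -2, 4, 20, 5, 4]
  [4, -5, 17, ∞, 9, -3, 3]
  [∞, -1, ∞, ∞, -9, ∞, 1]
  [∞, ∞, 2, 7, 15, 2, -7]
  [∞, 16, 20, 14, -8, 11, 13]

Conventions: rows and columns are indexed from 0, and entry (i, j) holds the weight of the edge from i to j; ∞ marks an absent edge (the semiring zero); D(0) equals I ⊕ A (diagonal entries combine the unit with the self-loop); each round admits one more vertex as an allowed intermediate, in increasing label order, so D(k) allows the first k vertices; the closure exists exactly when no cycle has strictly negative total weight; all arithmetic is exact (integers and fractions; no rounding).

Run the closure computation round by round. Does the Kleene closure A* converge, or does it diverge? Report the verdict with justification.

Detection: at round 0, diagonal entry (2, 2) turns strictly negative.
Key observation: the cycle 2->2 has total weight (-2), which is strictly negative.
Answer: DIVERGES — negative cycle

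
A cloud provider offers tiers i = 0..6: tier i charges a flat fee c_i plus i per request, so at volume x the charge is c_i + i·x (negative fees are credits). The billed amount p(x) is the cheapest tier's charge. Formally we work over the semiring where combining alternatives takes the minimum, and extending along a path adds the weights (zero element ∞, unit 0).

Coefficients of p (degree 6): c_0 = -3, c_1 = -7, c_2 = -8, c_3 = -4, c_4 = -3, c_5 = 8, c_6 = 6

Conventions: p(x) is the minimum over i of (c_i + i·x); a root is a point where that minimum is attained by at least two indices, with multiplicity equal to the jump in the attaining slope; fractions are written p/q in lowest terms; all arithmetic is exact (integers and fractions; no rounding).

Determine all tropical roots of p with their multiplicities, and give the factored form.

hull edge (i=0, c=-3) to (i=1, c=-7): slope -4, span 1
hull edge (i=1, c=-7) to (i=2, c=-8): slope -1, span 1
hull edge (i=2, c=-8) to (i=4, c=-3): slope 5/2, span 2
hull edge (i=4, c=-3) to (i=6, c=6): slope 9/2, span 2
Factored form: p(x) = 6 ⊗ (x ⊕ (-9/2)) ⊗ (x ⊕ (-9/2)) ⊗ (x ⊕ (-5/2)) ⊗ (x ⊕ (-5/2)) ⊗ (x ⊕ 1) ⊗ (x ⊕ 4)
Answer: roots = -9/2 (mult 2), -5/2 (mult 2), 1 (mult 1), 4 (mult 1)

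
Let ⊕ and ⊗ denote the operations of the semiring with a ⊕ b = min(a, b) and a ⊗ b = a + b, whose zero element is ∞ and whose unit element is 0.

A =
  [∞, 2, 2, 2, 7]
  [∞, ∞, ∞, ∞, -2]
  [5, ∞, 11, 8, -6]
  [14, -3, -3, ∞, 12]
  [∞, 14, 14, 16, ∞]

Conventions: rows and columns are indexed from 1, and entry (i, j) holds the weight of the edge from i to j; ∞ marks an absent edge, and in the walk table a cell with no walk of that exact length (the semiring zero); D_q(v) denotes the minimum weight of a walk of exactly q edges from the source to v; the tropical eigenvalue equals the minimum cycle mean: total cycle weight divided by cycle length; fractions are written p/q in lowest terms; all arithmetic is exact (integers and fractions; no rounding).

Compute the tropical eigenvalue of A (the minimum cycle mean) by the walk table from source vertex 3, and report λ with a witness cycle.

q=0: [∞, ∞, 0, ∞, ∞]
q=1: [5, ∞, 11, 8, -6]
q=2: [16, 5, 5, 7, 5]
q=3: [10, 4, 4, 13, -1]
q=4: [9, 10, 10, 12, -2]
q=5: [15, 9, 9, 11, 4]
Optimal cycle mean attained by: cycle 1->4->3->1, total 2 + (-3) + 5, length 3.
Answer: λ = 4/3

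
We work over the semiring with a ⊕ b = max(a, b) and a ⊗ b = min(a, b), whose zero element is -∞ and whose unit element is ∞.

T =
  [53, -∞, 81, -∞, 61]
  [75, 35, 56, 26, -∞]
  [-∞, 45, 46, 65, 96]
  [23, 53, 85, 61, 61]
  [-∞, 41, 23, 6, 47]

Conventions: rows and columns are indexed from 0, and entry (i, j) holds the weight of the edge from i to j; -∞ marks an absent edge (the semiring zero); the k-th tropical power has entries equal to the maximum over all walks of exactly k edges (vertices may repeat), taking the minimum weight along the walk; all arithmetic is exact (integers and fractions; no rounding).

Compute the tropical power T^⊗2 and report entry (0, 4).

T^⊗2:
  [53, 45, 53, 65, 81]
  [53, 45, 75, 56, 61]
  [45, 53, 65, 61, 61]
  [53, 53, 61, 65, 85]
  [41, 41, 41, 26, 47]
Key observation: the optimum is the walk 0->2->4, with weight 81 min 96 = 81.
Optimal value attained by: walk 0->2->4.
Answer: (T^⊗2)[0][4] = 81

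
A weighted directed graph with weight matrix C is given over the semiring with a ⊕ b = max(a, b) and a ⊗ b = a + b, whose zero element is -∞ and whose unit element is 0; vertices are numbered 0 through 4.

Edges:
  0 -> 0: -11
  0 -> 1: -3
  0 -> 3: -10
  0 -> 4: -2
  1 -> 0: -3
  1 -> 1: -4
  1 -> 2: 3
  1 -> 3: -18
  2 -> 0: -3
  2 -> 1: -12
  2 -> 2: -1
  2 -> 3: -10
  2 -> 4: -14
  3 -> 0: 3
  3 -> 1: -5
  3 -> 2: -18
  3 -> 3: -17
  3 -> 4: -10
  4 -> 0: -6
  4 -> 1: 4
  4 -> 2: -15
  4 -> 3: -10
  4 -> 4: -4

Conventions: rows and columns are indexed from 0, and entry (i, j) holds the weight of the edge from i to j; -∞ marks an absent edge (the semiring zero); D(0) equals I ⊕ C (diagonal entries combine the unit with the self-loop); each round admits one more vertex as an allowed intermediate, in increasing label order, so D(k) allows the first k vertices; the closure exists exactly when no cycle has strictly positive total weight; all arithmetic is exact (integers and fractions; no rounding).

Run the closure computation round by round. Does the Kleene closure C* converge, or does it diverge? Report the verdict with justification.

D(0):
  [0, -3, -∞, -10, -2]
  [-3, 0, 3, -18, -∞]
  [-3, -12, 0, -10, -14]
  [3, -5, -18, 0, -10]
  [-6, 4, -15, -10, 0]
D(1):
  [0, -3, -∞, -10, -2]
  [-3, 0, 3, -13, -5]
  [-3, -6, 0, -10, -5]
  [3, 0, -18, 0, 1]
  [-6, 4, -15, -10, 0]
D(2):
  [0, -3, 0, -10, -2]
  [-3, 0, 3, -13, -5]
  [-3, -6, 0, -10, -5]
  [3, 0, 3, 0, 1]
  [1, 4, 7, -9, 0]
Detection: at round 3, diagonal entry (4, 4) turns strictly positive.
Key observation: the cycle 4->1->2->0->4 has total weight 4 + 3 + (-3) + (-2), which is strictly positive.
Answer: DIVERGES — positive cycle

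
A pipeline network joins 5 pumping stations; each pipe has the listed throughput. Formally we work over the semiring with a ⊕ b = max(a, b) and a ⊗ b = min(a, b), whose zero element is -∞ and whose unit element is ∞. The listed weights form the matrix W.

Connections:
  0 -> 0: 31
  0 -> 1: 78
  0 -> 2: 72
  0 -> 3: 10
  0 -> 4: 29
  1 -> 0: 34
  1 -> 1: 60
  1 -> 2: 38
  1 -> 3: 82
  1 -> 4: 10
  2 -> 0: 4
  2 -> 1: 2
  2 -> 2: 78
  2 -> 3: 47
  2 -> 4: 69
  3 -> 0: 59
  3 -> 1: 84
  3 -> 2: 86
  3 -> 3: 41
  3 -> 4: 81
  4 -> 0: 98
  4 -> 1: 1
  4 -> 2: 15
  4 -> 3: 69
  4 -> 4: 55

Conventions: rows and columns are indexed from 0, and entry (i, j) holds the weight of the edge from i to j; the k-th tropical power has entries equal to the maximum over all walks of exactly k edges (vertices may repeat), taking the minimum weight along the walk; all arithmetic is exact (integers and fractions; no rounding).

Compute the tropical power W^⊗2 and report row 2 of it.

W^⊗2:
  [34, 60, 72, 78, 69]
  [59, 82, 82, 60, 81]
  [69, 47, 78, 69, 69]
  [81, 60, 78, 82, 69]
  [59, 78, 72, 55, 69]
Answer: row 2 of W^⊗2 = [69, 47, 78, 69, 69]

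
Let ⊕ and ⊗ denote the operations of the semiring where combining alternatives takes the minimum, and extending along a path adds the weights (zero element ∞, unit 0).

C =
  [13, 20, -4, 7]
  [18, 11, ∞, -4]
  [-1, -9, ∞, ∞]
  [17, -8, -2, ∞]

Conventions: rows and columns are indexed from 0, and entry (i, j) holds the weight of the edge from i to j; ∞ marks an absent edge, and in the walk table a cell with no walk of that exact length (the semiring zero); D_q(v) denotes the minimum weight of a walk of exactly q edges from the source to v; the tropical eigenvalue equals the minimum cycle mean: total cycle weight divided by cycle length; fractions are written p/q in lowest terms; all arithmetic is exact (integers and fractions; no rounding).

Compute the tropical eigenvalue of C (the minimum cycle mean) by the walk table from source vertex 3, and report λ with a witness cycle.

q=0: [∞, ∞, ∞, 0]
q=1: [17, -8, -2, ∞]
q=2: [-3, -11, 13, -12]
q=3: [5, -20, -14, -15]
q=4: [-15, -23, -17, -24]
Optimal cycle mean attained by: cycle 1->3->1, total (-4) + (-8), length 2.
Answer: λ = -6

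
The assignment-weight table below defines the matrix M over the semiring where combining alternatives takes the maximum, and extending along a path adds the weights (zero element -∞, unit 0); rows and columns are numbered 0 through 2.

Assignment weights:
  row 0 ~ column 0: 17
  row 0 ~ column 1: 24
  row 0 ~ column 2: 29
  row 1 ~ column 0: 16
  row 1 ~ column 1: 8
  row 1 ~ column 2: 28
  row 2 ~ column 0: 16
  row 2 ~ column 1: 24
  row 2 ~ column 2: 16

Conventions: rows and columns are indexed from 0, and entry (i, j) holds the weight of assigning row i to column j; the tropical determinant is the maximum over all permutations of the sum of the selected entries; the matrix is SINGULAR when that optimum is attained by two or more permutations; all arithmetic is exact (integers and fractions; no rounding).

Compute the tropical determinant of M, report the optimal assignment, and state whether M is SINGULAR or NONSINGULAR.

σ = (0, 1, 2): 17 + 8 + 16 = 41
σ = (0, 2, 1): 17 + 28 + 24 = 69
σ = (1, 0, 2): 24 + 16 + 16 = 56
σ = (1, 2, 0): 24 + 28 + 16 = 68
σ = (2, 0, 1): 29 + 16 + 24 = 69
σ = (2, 1, 0): 29 + 8 + 16 = 53
Optimal value attained by: σ = (0, 2, 1).
Answer: det⊕(M) = 69; verdict: SINGULAR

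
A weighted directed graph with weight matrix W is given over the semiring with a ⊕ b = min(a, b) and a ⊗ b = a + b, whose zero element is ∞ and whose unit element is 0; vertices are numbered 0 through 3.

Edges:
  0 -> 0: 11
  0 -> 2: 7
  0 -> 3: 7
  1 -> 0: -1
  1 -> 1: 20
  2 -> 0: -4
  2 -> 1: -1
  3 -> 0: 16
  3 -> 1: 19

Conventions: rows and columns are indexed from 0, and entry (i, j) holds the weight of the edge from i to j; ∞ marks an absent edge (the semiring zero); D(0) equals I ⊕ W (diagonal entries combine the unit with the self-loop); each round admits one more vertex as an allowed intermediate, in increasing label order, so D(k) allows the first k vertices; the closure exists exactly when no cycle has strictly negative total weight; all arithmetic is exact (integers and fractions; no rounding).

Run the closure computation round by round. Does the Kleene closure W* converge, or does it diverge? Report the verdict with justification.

D(0):
  [0, ∞, 7, 7]
  [-1, 0, ∞, ∞]
  [-4, -1, 0, ∞]
  [16, 19, ∞, 0]
D(1):
  [0, ∞, 7, 7]
  [-1, 0, 6, 6]
  [-4, -1, 0, 3]
  [16, 19, 23, 0]
D(2):
  [0, ∞, 7, 7]
  [-1, 0, 6, 6]
  [-4, -1, 0, 3]
  [16, 19, 23, 0]
D(3):
  [0, 6, 7, 7]
  [-1, 0, 6, 6]
  [-4, -1, 0, 3]
  [16, 19, 23, 0]
D(4):
  [0, 6, 7, 7]
  [-1, 0, 6, 6]
  [-4, -1, 0, 3]
  [16, 19, 23, 0]
Key observation: every diagonal entry stays at the unit through all rounds, so no improving cycle exists.
Answer: CONVERGES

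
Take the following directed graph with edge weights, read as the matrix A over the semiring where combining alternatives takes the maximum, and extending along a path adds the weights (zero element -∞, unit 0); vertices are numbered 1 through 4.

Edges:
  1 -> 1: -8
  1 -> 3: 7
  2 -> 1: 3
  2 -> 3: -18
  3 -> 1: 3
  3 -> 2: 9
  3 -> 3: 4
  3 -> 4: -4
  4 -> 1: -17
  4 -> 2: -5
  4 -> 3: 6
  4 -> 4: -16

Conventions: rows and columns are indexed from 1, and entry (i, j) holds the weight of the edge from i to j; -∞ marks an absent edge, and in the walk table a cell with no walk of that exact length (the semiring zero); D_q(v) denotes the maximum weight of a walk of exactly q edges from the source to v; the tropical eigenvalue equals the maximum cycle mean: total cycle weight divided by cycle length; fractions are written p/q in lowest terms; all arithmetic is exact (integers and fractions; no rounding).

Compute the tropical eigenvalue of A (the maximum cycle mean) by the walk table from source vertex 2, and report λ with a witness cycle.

q=0: [-∞, 0, -∞, -∞]
q=1: [3, -∞, -18, -∞]
q=2: [-5, -9, 10, -22]
q=3: [13, 19, 14, 6]
q=4: [22, 23, 20, 10]
Optimal cycle mean attained by: cycle 1->3->2->1, total 7 + 9 + 3, length 3.
Answer: λ = 19/3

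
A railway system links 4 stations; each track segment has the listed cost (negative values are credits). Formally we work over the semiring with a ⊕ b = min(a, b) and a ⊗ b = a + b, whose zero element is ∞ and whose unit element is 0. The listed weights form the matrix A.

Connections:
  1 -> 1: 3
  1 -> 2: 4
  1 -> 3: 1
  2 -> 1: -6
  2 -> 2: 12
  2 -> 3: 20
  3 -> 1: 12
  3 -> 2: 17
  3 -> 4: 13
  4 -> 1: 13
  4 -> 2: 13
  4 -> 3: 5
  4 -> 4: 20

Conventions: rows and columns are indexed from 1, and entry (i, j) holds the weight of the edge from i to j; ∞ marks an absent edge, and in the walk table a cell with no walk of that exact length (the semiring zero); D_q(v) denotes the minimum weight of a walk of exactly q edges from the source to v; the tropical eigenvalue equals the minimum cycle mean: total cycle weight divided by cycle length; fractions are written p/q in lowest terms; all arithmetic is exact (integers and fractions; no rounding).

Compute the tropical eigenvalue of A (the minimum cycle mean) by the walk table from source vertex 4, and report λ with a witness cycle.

q=0: [∞, ∞, ∞, 0]
q=1: [13, 13, 5, 20]
q=2: [7, 17, 14, 18]
q=3: [10, 11, 8, 27]
q=4: [5, 14, 11, 21]
Optimal cycle mean attained by: cycle 1->2->1, total 4 + (-6), length 2.
Answer: λ = -1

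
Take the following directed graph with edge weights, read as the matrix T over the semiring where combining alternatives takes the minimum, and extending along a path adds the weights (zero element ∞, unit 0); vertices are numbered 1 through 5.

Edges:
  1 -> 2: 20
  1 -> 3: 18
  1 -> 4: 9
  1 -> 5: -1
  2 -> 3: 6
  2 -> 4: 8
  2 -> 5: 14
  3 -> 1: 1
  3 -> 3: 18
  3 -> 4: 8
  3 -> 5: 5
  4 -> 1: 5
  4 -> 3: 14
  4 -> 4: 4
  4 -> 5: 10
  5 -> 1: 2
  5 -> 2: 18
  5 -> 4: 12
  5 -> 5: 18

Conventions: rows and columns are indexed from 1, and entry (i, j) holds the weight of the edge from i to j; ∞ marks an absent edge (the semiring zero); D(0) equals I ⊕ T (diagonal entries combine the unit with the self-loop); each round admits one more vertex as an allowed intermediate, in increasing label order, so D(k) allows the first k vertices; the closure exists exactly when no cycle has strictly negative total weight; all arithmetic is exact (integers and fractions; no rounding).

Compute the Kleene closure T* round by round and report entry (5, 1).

D(0):
  [0, 20, 18, 9, -1]
  [∞, 0, 6, 8, 14]
  [1, ∞, 0, 8, 5]
  [5, ∞, 14, 0, 10]
  [2, 18, ∞, 12, 0]
D(1):
  [0, 20, 18, 9, -1]
  [∞, 0, 6, 8, 14]
  [1, 21, 0, 8, 0]
  [5, 25, 14, 0, 4]
  [2, 18, 20, 11, 0]
D(2):
  [0, 20, 18, 9, -1]
  [∞, 0, 6, 8, 14]
  [1, 21, 0, 8, 0]
  [5, 25, 14, 0, 4]
  [2, 18, 20, 11, 0]
D(3):
  [0, 20, 18, 9, -1]
  [7, 0, 6, 8, 6]
  [1, 21, 0, 8, 0]
  [5, 25, 14, 0, 4]
  [2, 18, 20, 11, 0]
D(4):
  [0, 20, 18, 9, -1]
  [7, 0, 6, 8, 6]
  [1, 21, 0, 8, 0]
  [5, 25, 14, 0, 4]
  [2, 18, 20, 11, 0]
D(5):
  [0, 17, 18, 9, -1]
  [7, 0, 6, 8, 6]
  [1, 18, 0, 8, 0]
  [5, 22, 14, 0, 4]
  [2, 18, 20, 11, 0]
Answer: T*[5][1] = 2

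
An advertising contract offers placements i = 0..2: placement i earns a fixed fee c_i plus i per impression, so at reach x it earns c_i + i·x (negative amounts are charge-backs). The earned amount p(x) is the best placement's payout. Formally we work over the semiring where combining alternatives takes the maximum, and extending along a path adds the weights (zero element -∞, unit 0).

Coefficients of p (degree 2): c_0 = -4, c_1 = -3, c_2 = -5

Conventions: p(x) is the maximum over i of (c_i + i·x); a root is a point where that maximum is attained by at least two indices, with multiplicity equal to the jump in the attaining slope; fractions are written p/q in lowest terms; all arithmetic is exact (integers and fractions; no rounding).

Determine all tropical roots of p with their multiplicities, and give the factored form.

hull edge (i=0, c=-4) to (i=1, c=-3): slope 1, span 1
hull edge (i=1, c=-3) to (i=2, c=-5): slope -2, span 1
Factored form: p(x) = -5 ⊗ (x ⊕ (-1)) ⊗ (x ⊕ 2)
Answer: roots = -1 (mult 1), 2 (mult 1)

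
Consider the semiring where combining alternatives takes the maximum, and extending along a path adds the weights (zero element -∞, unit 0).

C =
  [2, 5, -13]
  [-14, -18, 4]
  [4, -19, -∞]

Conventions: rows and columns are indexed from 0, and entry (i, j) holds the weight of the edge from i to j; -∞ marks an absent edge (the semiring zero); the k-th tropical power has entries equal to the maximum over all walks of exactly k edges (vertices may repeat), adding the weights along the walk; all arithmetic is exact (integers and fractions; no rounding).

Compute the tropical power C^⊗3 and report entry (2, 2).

C^⊗2:
  [4, 7, 9]
  [8, -9, -14]
  [6, 9, -9]
C^⊗3:
  [13, 9, 11]
  [10, 13, -5]
  [8, 11, 13]
Key observation: the optimum is the walk 2->0->1->2, with weight 4 + 5 + 4 = 13.
Optimal value attained by: walk 2->0->1->2.
Answer: (C^⊗3)[2][2] = 13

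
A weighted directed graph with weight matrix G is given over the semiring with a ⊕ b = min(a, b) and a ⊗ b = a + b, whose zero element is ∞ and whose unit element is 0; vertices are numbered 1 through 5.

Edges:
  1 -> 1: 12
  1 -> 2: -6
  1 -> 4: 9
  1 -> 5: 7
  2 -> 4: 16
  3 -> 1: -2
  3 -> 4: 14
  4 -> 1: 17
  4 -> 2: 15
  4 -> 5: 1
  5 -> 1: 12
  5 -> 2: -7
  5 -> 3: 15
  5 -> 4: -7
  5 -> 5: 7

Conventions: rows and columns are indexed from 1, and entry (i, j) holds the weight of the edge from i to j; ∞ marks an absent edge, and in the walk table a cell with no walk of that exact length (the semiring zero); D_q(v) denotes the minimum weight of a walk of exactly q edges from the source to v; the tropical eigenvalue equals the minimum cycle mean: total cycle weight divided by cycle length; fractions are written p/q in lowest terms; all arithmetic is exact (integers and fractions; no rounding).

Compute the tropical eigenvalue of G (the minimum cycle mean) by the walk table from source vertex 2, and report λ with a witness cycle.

q=0: [∞, 0, ∞, ∞, ∞]
q=1: [∞, ∞, ∞, 16, ∞]
q=2: [33, 31, ∞, ∞, 17]
q=3: [29, 10, 32, 10, 24]
q=4: [27, 17, 39, 17, 11]
q=5: [23, 4, 26, 4, 18]
Optimal cycle mean attained by: cycle 4->5->4, total 1 + (-7), length 2.
Answer: λ = -3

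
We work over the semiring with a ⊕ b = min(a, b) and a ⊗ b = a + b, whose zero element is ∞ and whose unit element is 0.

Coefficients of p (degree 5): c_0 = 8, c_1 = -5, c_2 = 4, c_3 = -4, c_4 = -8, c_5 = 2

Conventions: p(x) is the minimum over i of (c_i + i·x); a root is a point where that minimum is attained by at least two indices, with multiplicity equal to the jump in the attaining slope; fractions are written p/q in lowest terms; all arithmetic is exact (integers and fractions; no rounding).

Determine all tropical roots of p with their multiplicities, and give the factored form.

hull edge (i=0, c=8) to (i=1, c=-5): slope -13, span 1
hull edge (i=1, c=-5) to (i=4, c=-8): slope -1, span 3
hull edge (i=4, c=-8) to (i=5, c=2): slope 10, span 1
Factored form: p(x) = 2 ⊗ (x ⊕ (-10)) ⊗ (x ⊕ 1) ⊗ (x ⊕ 1) ⊗ (x ⊕ 1) ⊗ (x ⊕ 13)
Answer: roots = -10 (mult 1), 1 (mult 3), 13 (mult 1)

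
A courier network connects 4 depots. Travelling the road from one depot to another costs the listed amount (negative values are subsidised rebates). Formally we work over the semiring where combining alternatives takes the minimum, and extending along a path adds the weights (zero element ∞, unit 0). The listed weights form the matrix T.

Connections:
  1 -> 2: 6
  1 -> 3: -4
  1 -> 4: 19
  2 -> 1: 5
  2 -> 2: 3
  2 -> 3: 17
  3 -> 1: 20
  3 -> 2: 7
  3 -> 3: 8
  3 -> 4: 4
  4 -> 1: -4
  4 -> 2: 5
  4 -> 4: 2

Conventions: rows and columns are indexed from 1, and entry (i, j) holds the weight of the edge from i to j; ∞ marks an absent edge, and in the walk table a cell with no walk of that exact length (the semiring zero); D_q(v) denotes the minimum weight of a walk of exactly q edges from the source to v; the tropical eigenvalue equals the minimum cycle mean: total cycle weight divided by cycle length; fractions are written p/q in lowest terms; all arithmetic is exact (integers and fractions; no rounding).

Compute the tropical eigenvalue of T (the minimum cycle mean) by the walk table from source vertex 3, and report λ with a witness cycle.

q=0: [∞, ∞, 0, ∞]
q=1: [20, 7, 8, 4]
q=2: [0, 9, 16, 6]
q=3: [2, 6, -4, 8]
q=4: [4, 3, -2, 0]
Optimal cycle mean attained by: cycle 1->3->4->1, total (-4) + 4 + (-4), length 3.
Answer: λ = -4/3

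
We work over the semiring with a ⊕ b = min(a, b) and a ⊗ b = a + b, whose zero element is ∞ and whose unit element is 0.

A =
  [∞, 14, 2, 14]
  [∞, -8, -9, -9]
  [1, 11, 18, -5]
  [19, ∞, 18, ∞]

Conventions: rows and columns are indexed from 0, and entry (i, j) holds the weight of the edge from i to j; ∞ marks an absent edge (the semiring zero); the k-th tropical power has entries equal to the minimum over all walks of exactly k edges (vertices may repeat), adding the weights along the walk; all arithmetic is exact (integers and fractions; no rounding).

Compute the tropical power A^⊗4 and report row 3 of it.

A^⊗2:
  [3, 6, 5, -3]
  [-8, -16, -17, -17]
  [14, 3, 2, 2]
  [19, 29, 21, 13]
A^⊗3:
  [6, -2, -3, -3]
  [-16, -24, -25, -25]
  [3, -5, -6, -6]
  [22, 21, 20, 16]
A^⊗4:
  [-2, -10, -11, -11]
  [-24, -32, -33, -33]
  [-5, -13, -14, -14]
  [21, 13, 12, 12]
Answer: row 3 of A^⊗4 = [21, 13, 12, 12]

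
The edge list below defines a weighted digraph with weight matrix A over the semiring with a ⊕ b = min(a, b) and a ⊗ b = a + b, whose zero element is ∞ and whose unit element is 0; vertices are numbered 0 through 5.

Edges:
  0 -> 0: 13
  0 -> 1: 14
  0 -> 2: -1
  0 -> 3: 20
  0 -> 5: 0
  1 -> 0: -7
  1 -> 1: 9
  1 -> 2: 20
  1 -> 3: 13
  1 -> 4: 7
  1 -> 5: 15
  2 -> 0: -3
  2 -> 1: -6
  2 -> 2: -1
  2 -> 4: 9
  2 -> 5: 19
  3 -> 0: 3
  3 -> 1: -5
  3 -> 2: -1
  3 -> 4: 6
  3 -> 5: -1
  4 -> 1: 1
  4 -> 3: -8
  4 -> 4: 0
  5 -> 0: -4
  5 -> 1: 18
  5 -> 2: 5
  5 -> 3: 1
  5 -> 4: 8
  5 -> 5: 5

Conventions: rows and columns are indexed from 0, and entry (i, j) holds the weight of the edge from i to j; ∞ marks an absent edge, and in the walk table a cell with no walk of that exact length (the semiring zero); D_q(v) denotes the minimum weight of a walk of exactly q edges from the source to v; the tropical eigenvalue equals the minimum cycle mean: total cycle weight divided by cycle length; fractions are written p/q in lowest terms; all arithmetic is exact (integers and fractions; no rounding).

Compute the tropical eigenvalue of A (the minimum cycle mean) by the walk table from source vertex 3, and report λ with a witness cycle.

q=0: [∞, ∞, ∞, 0, ∞, ∞]
q=1: [3, -5, -1, ∞, 6, -1]
q=2: [-12, -7, -2, -2, 2, 3]
q=3: [-14, -8, -13, -6, 0, -12]
q=4: [-16, -19, -15, -11, -4, -14]
q=5: [-26, -21, -17, -13, -12, -16]
q=6: [-28, -23, -27, -20, -14, -26]
Optimal cycle mean attained by: cycle 0->2->1->0, total (-1) + (-6) + (-7), length 3.
Answer: λ = -14/3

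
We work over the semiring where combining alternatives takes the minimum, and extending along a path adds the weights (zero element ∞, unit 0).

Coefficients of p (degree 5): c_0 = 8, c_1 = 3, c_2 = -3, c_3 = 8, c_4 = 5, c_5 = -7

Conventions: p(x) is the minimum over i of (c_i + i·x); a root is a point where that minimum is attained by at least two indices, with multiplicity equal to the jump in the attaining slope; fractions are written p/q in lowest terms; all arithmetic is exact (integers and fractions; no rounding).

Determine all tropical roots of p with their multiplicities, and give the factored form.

hull edge (i=0, c=8) to (i=2, c=-3): slope -11/2, span 2
hull edge (i=2, c=-3) to (i=5, c=-7): slope -4/3, span 3
Factored form: p(x) = -7 ⊗ (x ⊕ 4/3) ⊗ (x ⊕ 4/3) ⊗ (x ⊕ 4/3) ⊗ (x ⊕ 11/2) ⊗ (x ⊕ 11/2)
Answer: roots = 4/3 (mult 3), 11/2 (mult 2)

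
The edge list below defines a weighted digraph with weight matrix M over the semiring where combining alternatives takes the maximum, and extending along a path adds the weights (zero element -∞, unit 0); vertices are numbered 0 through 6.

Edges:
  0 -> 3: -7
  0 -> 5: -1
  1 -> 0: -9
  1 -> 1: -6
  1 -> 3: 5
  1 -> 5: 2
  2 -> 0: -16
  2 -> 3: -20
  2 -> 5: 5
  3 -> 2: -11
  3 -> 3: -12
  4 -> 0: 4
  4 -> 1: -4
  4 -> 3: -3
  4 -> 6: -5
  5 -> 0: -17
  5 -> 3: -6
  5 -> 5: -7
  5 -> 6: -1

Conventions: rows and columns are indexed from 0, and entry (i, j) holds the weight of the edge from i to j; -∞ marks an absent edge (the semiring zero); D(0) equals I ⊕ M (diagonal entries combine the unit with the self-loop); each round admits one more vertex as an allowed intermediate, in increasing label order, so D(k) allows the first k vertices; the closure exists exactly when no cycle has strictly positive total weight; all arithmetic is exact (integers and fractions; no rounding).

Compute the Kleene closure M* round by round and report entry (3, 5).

D(0):
  [0, -∞, -∞, -7, -∞, -1, -∞]
  [-9, 0, -∞, 5, -∞, 2, -∞]
  [-16, -∞, 0, -20, -∞, 5, -∞]
  [-∞, -∞, -11, 0, -∞, -∞, -∞]
  [4, -4, -∞, -3, 0, -∞, -5]
  [-17, -∞, -∞, -6, -∞, 0, -1]
  [-∞, -∞, -∞, -∞, -∞, -∞, 0]
D(1):
  [0, -∞, -∞, -7, -∞, -1, -∞]
  [-9, 0, -∞, 5, -∞, 2, -∞]
  [-16, -∞, 0, -20, -∞, 5, -∞]
  [-∞, -∞, -11, 0, -∞, -∞, -∞]
  [4, -4, -∞, -3, 0, 3, -5]
  [-17, -∞, -∞, -6, -∞, 0, -1]
  [-∞, -∞, -∞, -∞, -∞, -∞, 0]
D(2):
  [0, -∞, -∞, -7, -∞, -1, -∞]
  [-9, 0, -∞, 5, -∞, 2, -∞]
  [-16, -∞, 0, -20, -∞, 5, -∞]
  [-∞, -∞, -11, 0, -∞, -∞, -∞]
  [4, -4, -∞, 1, 0, 3, -5]
  [-17, -∞, -∞, -6, -∞, 0, -1]
  [-∞, -∞, -∞, -∞, -∞, -∞, 0]
D(3):
  [0, -∞, -∞, -7, -∞, -1, -∞]
  [-9, 0, -∞, 5, -∞, 2, -∞]
  [-16, -∞, 0, -20, -∞, 5, -∞]
  [-27, -∞, -11, 0, -∞, -6, -∞]
  [4, -4, -∞, 1, 0, 3, -5]
  [-17, -∞, -∞, -6, -∞, 0, -1]
  [-∞, -∞, -∞, -∞, -∞, -∞, 0]
D(4):
  [0, -∞, -18, -7, -∞, -1, -∞]
  [-9, 0, -6, 5, -∞, 2, -∞]
  [-16, -∞, 0, -20, -∞, 5, -∞]
  [-27, -∞, -11, 0, -∞, -6, -∞]
  [4, -4, -10, 1, 0, 3, -5]
  [-17, -∞, -17, -6, -∞, 0, -1]
  [-∞, -∞, -∞, -∞, -∞, -∞, 0]
D(5):
  [0, -∞, -18, -7, -∞, -1, -∞]
  [-9, 0, -6, 5, -∞, 2, -∞]
  [-16, -∞, 0, -20, -∞, 5, -∞]
  [-27, -∞, -11, 0, -∞, -6, -∞]
  [4, -4, -10, 1, 0, 3, -5]
  [-17, -∞, -17, -6, -∞, 0, -1]
  [-∞, -∞, -∞, -∞, -∞, -∞, 0]
D(6):
  [0, -∞, -18, -7, -∞, -1, -2]
  [-9, 0, -6, 5, -∞, 2, 1]
  [-12, -∞, 0, -1, -∞, 5, 4]
  [-23, -∞, -11, 0, -∞, -6, -7]
  [4, -4, -10, 1, 0, 3, 2]
  [-17, -∞, -17, -6, -∞, 0, -1]
  [-∞, -∞, -∞, -∞, -∞, -∞, 0]
D(7):
  [0, -∞, -18, -7, -∞, -1, -2]
  [-9, 0, -6, 5, -∞, 2, 1]
  [-12, -∞, 0, -1, -∞, 5, 4]
  [-23, -∞, -11, 0, -∞, -6, -7]
  [4, -4, -10, 1, 0, 3, 2]
  [-17, -∞, -17, -6, -∞, 0, -1]
  [-∞, -∞, -∞, -∞, -∞, -∞, 0]
Answer: M*[3][5] = -6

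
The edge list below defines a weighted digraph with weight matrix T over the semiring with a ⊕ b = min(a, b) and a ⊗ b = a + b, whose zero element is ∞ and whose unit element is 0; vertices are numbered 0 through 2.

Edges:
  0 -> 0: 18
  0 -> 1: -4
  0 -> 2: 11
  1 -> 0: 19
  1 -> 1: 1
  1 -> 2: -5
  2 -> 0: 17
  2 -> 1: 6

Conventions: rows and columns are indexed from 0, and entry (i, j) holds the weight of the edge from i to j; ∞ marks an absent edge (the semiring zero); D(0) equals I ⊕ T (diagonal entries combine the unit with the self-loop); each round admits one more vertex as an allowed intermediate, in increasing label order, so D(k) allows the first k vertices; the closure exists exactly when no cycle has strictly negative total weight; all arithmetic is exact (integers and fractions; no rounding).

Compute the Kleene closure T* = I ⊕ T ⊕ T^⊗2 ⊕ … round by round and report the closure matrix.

D(0):
  [0, -4, 11]
  [19, 0, -5]
  [17, 6, 0]
D(1):
  [0, -4, 11]
  [19, 0, -5]
  [17, 6, 0]
D(2):
  [0, -4, -9]
  [19, 0, -5]
  [17, 6, 0]
D(3):
  [0, -4, -9]
  [12, 0, -5]
  [17, 6, 0]
Answer: T* = [[0, -4, -9], [12, 0, -5], [17, 6, 0]]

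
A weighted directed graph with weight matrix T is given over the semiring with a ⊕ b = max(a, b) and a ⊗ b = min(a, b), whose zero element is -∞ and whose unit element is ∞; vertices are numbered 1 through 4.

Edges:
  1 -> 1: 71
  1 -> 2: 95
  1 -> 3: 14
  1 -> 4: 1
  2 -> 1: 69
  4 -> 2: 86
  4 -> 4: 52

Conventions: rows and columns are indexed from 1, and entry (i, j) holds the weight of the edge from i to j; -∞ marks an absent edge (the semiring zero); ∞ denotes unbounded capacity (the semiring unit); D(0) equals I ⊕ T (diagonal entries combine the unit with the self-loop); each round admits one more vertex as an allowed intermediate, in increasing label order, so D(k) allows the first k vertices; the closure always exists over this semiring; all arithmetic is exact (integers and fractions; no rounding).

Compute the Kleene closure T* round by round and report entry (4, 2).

D(0):
  [∞, 95, 14, 1]
  [69, ∞, -∞, -∞]
  [-∞, -∞, ∞, -∞]
  [-∞, 86, -∞, ∞]
D(1):
  [∞, 95, 14, 1]
  [69, ∞, 14, 1]
  [-∞, -∞, ∞, -∞]
  [-∞, 86, -∞, ∞]
D(2):
  [∞, 95, 14, 1]
  [69, ∞, 14, 1]
  [-∞, -∞, ∞, -∞]
  [69, 86, 14, ∞]
D(3):
  [∞, 95, 14, 1]
  [69, ∞, 14, 1]
  [-∞, -∞, ∞, -∞]
  [69, 86, 14, ∞]
D(4):
  [∞, 95, 14, 1]
  [69, ∞, 14, 1]
  [-∞, -∞, ∞, -∞]
  [69, 86, 14, ∞]
Answer: T*[4][2] = 86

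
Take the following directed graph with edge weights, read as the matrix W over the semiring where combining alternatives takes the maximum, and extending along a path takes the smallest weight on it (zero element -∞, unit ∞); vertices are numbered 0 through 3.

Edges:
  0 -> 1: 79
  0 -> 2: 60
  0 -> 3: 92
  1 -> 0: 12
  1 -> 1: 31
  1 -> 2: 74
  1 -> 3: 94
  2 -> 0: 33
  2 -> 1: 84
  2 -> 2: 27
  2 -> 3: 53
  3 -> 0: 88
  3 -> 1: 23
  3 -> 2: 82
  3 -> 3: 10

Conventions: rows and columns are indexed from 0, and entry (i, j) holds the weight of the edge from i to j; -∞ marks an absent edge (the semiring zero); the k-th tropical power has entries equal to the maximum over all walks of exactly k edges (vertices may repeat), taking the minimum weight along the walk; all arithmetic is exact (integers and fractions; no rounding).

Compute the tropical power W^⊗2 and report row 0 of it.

W^⊗2:
  [88, 60, 82, 79]
  [88, 74, 82, 53]
  [53, 33, 74, 84]
  [33, 82, 60, 88]
Answer: row 0 of W^⊗2 = [88, 60, 82, 79]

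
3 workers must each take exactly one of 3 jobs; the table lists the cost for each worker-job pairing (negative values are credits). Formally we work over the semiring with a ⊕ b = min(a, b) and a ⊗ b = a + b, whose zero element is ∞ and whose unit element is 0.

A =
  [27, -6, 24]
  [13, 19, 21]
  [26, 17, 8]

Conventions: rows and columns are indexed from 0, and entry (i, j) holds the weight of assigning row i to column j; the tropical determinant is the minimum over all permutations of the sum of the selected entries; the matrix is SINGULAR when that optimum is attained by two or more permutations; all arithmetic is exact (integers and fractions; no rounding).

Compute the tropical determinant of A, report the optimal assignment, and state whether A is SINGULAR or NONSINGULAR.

σ = (0, 1, 2): 27 + 19 + 8 = 54
σ = (0, 2, 1): 27 + 21 + 17 = 65
σ = (1, 0, 2): (-6) + 13 + 8 = 15
σ = (1, 2, 0): (-6) + 21 + 26 = 41
σ = (2, 0, 1): 24 + 13 + 17 = 54
σ = (2, 1, 0): 24 + 19 + 26 = 69
Optimal value attained by: σ = (1, 0, 2).
Answer: det⊕(A) = 15; verdict: NONSINGULAR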